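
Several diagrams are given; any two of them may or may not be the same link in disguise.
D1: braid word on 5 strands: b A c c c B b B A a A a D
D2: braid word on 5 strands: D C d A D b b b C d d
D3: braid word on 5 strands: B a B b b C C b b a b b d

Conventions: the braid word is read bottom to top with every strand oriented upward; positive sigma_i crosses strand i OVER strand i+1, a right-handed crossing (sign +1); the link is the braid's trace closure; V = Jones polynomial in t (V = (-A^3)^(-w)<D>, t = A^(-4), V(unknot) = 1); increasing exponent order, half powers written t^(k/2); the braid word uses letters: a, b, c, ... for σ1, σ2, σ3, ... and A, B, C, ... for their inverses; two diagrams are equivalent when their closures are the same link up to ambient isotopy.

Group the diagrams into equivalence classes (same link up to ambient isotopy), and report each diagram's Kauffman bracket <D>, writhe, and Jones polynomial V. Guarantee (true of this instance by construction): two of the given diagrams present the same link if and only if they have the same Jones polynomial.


grouping into links: {D1} | {D2} | {D3}
V(D1) = -t^(1/2) - t^(3/2) - t^(5/2) + t^(9/2)  (w +1, c 13, <D> = -A^-15 + A^-7 + A^-3 + A)
V(D2) = -t^(-3/2) - 2t^(1/2) + t^(3/2) - t^(5/2) + t^(7/2)  [11 crossings, <D> = -A^-11 + A^-7 - A^-3 + 2A + A^9, w = +1]
D3 (bracket -A^-11 + A^-7 - 2A^-3 + 2A - A^5 + 2A^9 + A^17; 13 crossings at w = +5): V = -t^(-1/2) - 2t^(3/2) + t^(5/2) - 2t^(7/2) + 2t^(9/2) - t^(11/2) + t^(13/2)
why: comparing 3 Jones polynomials yields 3 groups


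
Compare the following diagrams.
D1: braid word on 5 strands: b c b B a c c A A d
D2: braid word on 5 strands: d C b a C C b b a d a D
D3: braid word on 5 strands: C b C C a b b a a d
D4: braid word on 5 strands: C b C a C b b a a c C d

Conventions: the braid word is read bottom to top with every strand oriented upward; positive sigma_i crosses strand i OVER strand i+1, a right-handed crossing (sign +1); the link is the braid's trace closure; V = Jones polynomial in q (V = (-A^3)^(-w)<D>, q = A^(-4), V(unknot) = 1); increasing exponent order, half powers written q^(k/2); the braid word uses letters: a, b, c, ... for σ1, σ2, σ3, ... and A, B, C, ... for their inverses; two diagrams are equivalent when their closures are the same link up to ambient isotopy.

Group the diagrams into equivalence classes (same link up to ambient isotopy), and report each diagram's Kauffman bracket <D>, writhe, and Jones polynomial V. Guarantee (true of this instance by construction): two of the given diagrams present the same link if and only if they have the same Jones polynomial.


classes: {D1} | {D2, D3, D4}
V(D1) = q + q^3 - q^4  [10 crossings, <D> = -A^-4 + 1 + A^8, w = +4]
V(D2) = -q^-2 + 2q^-1 - 3 + 5q - 4q^2 + 5q^3 - 4q^4 + 2q^5 - q^6  [12 crossings, <D> = -A^-12 + 2A^-8 - 4A^-4 + 5 - 4A^4 + 5A^8 - 3A^12 + 2A^16 - A^20, w = +4]
V(D3) = -q^-2 + 2q^-1 - 3 + 5q - 4q^2 + 5q^3 - 4q^4 + 2q^5 - q^6  [10 crossings, <D> = -A^-12 + 2A^-8 - 4A^-4 + 5 - 4A^4 + 5A^8 - 3A^12 + 2A^16 - A^20, w = +4]
D4 (bracket -A^-12 + 2A^-8 - 4A^-4 + 5 - 4A^4 + 5A^8 - 3A^12 + 2A^16 - A^20; 12 crossings at w = +4): V = -q^-2 + 2q^-1 - 3 + 5q - 4q^2 + 5q^3 - 4q^4 + 2q^5 - q^6
insight: V(q) takes 2 values over 4 diagrams, fixing the grouping


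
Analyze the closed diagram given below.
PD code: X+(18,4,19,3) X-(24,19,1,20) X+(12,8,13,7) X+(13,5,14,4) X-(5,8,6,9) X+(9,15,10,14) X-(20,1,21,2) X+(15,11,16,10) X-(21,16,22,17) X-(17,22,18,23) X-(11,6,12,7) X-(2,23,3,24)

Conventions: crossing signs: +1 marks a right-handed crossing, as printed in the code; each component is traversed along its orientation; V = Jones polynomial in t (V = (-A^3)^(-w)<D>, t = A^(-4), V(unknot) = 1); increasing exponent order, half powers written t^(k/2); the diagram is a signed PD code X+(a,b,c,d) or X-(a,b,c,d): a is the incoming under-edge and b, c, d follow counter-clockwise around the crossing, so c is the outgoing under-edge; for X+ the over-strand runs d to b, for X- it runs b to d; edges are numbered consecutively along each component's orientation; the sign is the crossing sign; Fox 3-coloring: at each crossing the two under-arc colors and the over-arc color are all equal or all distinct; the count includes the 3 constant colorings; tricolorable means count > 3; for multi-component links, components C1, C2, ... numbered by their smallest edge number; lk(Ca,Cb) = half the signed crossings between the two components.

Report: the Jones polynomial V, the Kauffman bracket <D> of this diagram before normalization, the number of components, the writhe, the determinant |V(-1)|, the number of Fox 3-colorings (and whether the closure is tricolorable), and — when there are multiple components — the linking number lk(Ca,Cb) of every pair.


V(t) = -t^-5 + t^-4 - 2t^-3 + 4t^-2 - 3t^-1 + 4 - 3t + 2t^2 - t^3
bracket: -A^-18 + 2A^-14 - 3A^-10 + 4A^-6 - 3A^-2 + 4A^2 - 2A^6 + A^10 - A^14, w = -2
1 component, writhe -2, over 12 crossings
det 21, colorings 9 of 3^12 — tricolorable
observation: det 21 = |V(-1)|; divisible by 3, so tricolorable


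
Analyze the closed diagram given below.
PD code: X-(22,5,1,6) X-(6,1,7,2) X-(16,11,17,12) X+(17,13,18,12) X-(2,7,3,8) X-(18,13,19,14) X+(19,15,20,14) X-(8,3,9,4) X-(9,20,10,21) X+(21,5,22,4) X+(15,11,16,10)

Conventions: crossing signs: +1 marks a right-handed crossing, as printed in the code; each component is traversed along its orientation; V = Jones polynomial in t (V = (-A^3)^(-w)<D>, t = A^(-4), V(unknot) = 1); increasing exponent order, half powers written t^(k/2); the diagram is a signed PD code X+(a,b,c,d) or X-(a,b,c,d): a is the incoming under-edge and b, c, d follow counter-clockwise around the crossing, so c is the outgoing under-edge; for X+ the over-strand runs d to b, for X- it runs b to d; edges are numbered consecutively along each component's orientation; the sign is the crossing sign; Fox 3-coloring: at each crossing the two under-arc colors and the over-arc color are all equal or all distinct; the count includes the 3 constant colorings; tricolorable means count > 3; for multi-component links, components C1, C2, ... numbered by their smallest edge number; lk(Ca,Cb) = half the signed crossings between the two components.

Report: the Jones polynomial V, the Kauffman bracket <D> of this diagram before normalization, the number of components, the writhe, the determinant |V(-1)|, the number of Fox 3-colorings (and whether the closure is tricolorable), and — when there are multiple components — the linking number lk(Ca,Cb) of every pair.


V = -t^-4 + t^-3 + t^-1
<D> = -A^-5 - A^3 + A^7 (w = -3)
1 component over 11 crossings, w = -3
9 Fox colorings among 3^11, |V(-1)| = 3: tricolorable
why: the span of V is 3, forcing >= 3 crossings in any diagram


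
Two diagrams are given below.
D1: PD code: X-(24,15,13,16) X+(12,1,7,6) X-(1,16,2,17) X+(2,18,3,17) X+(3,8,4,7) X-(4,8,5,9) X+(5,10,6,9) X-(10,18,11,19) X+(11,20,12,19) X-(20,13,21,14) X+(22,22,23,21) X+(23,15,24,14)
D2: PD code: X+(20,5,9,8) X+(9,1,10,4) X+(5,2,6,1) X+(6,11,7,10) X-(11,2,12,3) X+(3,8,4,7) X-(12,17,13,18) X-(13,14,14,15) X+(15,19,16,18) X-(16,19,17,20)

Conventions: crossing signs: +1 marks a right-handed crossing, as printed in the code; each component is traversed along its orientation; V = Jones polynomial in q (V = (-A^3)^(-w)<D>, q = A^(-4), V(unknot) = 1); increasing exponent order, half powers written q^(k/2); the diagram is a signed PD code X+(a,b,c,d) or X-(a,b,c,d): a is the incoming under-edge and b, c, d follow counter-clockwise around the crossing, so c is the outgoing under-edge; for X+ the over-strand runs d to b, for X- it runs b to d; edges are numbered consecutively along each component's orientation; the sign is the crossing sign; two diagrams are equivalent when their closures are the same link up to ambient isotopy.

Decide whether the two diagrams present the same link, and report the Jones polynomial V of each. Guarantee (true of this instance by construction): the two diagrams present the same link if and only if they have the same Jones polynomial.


same link: no
V(D1) = 1 + q + q^2 + q^3  [12 crossings, <D> = A^-6 + A^-2 + A^2 + A^6, w = +2]
D2 (bracket A^-14 + 2A^-6 + A^2; 10 crossings at w = +2): V = q + 2q^3 + q^5
note: 2 classes among 2 diagrams; unequal V(q) rules out equality


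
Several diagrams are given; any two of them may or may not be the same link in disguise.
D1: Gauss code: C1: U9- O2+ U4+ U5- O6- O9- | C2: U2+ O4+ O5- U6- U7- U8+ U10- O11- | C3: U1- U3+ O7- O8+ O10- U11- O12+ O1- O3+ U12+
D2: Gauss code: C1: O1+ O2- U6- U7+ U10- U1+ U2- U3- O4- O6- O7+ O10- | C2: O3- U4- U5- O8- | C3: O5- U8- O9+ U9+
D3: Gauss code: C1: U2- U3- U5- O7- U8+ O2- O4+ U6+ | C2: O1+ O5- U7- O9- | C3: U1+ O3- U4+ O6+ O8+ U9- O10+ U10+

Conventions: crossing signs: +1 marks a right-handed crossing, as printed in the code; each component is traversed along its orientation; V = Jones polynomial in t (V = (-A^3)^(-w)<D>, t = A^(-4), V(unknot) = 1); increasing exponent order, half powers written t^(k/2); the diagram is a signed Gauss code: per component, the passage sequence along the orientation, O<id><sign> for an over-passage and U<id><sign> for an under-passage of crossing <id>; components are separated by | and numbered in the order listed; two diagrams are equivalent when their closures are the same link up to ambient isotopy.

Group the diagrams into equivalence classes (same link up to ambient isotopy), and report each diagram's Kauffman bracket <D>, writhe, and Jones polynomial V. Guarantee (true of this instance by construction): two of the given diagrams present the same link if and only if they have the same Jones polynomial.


equivalence classes: {D1} | {D2} | {D3}
D1 (bracket A^-6 + A^-2 + A^2 + A^6; 12 crossings at w = -2): V = t^-3 + t^-2 + t^-1 + 1
V(D2) = t^-5 + 2t^-3 + t^-1  (w -4, c 10, <D> = A^-8 + 2 + A^8)
V(D3) = t^-2 + 2 + t^2  (w 0, c 10, <D> = A^-8 + 2 + A^8)
observation: 3 classes among 3 diagrams; unequal V(t) rules out equality


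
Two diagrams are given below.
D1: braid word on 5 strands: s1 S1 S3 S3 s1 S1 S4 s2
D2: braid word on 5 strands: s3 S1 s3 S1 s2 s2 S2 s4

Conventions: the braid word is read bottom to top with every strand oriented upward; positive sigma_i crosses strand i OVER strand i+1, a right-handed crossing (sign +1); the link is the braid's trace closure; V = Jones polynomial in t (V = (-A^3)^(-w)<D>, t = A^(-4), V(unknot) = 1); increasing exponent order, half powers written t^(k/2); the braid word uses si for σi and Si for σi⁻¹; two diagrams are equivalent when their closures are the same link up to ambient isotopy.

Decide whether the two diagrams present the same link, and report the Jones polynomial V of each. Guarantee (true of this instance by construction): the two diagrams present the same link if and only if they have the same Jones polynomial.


equivalent: no
D1 (bracket A^-6 + A^-2 + A^2 + A^6; 8 crossings at w = -2): V = t^-3 + t^-2 + t^-1 + 1
V(D2) = t^-2 + 2 + t^2  (w +2, c 8, <D> = A^-2 + 2A^6 + A^14)
key observation: V(t) takes 2 values over 2 diagrams, fixing the grouping


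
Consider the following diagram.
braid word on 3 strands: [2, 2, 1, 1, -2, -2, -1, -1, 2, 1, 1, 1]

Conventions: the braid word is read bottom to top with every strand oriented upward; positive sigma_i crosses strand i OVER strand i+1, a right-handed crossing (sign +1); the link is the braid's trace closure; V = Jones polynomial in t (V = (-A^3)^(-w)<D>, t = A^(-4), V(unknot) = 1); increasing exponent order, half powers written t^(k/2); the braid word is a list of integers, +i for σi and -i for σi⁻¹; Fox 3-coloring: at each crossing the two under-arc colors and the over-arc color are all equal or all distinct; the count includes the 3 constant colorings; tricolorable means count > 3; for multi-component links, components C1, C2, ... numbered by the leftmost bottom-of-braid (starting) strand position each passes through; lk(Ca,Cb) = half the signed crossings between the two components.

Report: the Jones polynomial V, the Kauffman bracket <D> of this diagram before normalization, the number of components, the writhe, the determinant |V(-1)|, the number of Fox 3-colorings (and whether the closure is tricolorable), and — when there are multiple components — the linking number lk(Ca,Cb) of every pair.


V = -1 + 4t - 5t^2 + 7t^3 - 7t^4 + 6t^5 - 5t^6 + 3t^7 - t^8
<D> = -A^-20 + 3A^-16 - 5A^-12 + 6A^-8 - 7A^-4 + 7 - 5A^4 + 4A^8 - A^12 (w = +4)
1 component over 12 crossings, w = +4
9 Fox colorings among 3^12, |V(-1)| = 39: tricolorable
why: |V(-1)| = 39: so tricolorable, since 3 divides 39


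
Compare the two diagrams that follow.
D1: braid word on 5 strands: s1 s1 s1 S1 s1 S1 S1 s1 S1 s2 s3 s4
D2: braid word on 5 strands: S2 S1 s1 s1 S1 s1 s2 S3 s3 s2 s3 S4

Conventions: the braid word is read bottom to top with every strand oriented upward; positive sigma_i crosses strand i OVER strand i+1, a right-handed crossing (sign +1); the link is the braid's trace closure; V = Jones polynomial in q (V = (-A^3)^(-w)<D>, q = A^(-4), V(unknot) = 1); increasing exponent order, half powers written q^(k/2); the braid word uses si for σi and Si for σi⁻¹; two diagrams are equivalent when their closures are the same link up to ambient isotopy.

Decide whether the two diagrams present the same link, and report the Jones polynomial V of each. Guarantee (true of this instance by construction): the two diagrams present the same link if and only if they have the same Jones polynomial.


equivalent: yes
V(D1) = 1  (w +4, c 12, <D> = A^12)
V(D2) = 1  (w +2, c 12, <D> = A^6)
why: Markov moves rewrite D1 (12 crossings) into D2 (12)


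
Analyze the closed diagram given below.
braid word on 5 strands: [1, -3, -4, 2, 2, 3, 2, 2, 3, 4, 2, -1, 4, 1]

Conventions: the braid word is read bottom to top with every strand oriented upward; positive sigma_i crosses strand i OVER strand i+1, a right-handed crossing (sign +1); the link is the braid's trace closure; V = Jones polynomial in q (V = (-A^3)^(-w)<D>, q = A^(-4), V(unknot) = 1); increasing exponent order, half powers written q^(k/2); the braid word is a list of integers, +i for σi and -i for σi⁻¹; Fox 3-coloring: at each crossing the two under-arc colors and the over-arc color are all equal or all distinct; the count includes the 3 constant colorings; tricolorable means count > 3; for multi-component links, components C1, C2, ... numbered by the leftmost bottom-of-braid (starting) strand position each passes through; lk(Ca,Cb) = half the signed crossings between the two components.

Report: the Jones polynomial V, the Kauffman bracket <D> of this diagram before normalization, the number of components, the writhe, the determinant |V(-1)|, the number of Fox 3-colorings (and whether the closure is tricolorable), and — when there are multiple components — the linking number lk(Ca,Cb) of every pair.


V = q^3 + q^5 - q^8
<D> = -A^-8 + A^4 + A^12 (w = +8)
1 component over 14 crossings, w = +8
9 Fox colorings among 3^14, |V(-1)| = 3: tricolorable
why: det 3 = |V(-1)|; divisible by 3, so tricolorable


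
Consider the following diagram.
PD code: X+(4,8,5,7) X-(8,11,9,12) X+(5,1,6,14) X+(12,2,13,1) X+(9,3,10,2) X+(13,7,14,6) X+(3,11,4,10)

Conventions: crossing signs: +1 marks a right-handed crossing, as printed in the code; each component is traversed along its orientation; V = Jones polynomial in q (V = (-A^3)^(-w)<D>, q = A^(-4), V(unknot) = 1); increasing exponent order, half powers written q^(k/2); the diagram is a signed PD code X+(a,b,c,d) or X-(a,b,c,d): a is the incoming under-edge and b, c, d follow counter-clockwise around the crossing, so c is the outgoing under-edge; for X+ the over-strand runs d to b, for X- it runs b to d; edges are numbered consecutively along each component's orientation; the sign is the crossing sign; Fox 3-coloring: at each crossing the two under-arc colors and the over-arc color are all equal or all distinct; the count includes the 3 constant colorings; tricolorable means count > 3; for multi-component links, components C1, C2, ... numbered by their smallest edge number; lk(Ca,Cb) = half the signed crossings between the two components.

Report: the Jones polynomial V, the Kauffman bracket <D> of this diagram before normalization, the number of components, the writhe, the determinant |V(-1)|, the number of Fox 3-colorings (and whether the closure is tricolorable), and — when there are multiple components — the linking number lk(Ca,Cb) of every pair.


Jones polynomial: V(q) = q - q^2 + 2q^3 - q^4 + q^5 - q^6
<D> = A^-9 - A^-5 + A^-1 - 2A^3 + A^7 - A^11; writhe +5
components 1, writhe +5 (7 crossings)
3-colorings: 3 of 3^7, det 7 — not tricolorable
note: the span of V is 5, forcing >= 5 crossings in any diagram


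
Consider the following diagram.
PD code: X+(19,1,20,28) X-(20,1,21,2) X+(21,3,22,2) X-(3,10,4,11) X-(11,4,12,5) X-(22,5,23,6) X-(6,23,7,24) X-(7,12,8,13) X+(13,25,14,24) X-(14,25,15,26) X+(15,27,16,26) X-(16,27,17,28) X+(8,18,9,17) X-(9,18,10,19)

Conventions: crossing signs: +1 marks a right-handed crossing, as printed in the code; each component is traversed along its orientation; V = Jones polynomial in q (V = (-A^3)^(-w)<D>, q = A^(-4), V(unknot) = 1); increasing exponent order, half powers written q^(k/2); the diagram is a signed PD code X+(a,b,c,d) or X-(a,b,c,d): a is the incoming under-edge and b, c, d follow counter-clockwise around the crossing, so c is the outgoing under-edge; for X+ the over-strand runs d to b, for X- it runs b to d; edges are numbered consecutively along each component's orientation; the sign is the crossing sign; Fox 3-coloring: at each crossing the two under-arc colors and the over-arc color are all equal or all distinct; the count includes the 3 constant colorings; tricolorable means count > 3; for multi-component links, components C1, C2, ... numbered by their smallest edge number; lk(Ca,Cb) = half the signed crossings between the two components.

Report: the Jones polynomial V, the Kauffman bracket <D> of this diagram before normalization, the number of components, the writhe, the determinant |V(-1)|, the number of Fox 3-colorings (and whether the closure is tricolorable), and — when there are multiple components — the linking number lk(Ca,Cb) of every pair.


V = -q^-6 + q^-5 - q^-4 + 2q^-3 - q^-2 + q^-1
<D> = A^-8 - A^-4 + 2 - A^4 + A^8 - A^12 (w = -4)
1 component over 14 crossings, w = -4
3 Fox colorings among 3^14, |V(-1)| = 7: not tricolorable
why: the span of V is 5, forcing >= 5 crossings in any diagram


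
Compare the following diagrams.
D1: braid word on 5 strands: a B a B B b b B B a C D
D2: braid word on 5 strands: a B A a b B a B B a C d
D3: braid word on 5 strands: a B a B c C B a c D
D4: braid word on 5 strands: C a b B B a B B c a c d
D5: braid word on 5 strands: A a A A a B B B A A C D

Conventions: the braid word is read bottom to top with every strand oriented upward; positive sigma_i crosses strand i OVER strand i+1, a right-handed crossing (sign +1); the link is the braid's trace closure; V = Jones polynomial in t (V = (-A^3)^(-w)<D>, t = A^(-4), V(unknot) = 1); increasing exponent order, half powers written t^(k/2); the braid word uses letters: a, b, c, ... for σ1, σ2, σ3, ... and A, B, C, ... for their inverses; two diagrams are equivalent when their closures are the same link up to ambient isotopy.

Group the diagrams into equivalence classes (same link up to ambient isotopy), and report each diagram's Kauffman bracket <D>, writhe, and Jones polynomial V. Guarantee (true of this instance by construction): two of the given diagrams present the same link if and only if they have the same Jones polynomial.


classes: {D1, D2, D3, D4} | {D5}
V(D1) = -t^-3 + 2t^-2 - 2t^-1 + 3 - 2t + 2t^2 - t^3  [12 crossings, <D> = -A^-18 + 2A^-14 - 2A^-10 + 3A^-6 - 2A^-2 + 2A^2 - A^6, w = -2]
D2 (bracket -A^-12 + 2A^-8 - 2A^-4 + 3 - 2A^4 + 2A^8 - A^12; 12 crossings at w = 0): V = -t^-3 + 2t^-2 - 2t^-1 + 3 - 2t + 2t^2 - t^3
V(D3) = -t^-3 + 2t^-2 - 2t^-1 + 3 - 2t + 2t^2 - t^3  [10 crossings, <D> = -A^-12 + 2A^-8 - 2A^-4 + 3 - 2A^4 + 2A^8 - A^12, w = 0]
V(D4) = -t^-3 + 2t^-2 - 2t^-1 + 3 - 2t + 2t^2 - t^3  [12 crossings, <D> = -A^-6 + 2A^-2 - 2A^2 + 3A^6 - 2A^10 + 2A^14 - A^18, w = +2]
V(D5) = t^-8 - 2t^-7 + t^-6 - 2t^-5 + 2t^-4 + t^-2  [12 crossings, <D> = A^-16 + 2A^-8 - 2A^-4 + 1 - 2A^4 + A^8, w = -8]
insight: 2 classes among 5 diagrams; unequal V(t) rules out equality


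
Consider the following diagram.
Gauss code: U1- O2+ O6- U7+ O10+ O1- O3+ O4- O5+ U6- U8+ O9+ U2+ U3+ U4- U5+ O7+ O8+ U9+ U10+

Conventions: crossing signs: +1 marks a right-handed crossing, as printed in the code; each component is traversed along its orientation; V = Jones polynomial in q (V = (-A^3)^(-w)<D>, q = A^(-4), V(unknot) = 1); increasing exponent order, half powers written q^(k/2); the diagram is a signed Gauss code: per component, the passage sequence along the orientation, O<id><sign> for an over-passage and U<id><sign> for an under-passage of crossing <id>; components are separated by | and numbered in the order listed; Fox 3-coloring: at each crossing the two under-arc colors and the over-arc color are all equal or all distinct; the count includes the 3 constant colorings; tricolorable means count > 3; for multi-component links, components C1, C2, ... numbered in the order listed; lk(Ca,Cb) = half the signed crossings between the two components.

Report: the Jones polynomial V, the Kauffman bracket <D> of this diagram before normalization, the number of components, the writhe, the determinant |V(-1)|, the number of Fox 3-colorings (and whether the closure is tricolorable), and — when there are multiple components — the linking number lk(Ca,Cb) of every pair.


V = q - q^2 + 2q^3 - q^4 + q^5 - q^6
<D> = -A^-12 + A^-8 - A^-4 + 2 - A^4 + A^8 (w = +4)
1 component over 10 crossings, w = +4
3 Fox colorings among 3^10, |V(-1)| = 7: not tricolorable
why: the span of V is 5, forcing >= 5 crossings in any diagram


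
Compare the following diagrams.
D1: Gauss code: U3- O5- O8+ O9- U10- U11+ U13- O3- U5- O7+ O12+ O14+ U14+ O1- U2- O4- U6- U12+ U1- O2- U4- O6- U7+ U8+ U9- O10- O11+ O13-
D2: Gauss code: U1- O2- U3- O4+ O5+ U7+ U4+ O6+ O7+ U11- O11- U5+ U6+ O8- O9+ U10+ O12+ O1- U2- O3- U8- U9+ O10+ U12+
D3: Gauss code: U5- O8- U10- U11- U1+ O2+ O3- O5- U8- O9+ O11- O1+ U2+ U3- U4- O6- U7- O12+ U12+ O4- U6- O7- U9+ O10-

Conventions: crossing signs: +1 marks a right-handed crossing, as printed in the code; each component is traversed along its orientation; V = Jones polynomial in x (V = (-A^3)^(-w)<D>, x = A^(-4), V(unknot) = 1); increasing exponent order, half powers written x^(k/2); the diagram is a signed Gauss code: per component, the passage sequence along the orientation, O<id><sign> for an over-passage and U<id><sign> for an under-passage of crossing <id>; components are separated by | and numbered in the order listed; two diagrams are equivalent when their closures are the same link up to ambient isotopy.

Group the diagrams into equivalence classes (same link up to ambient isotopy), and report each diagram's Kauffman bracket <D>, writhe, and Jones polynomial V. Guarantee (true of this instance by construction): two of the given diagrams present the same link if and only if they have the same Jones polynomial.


grouping into links: {D1, D3} | {D2}
V(D1) = x^-8 - 2x^-7 + x^-6 - 2x^-5 + 2x^-4 + x^-2  (w -4, c 14, <D> = A^-4 + 2A^4 - 2A^8 + A^12 - 2A^16 + A^20)
D2 (bracket -A^-10 + A^-6 + A^2; 12 crossings at w = +2): V = x + x^3 - x^4
D3 (bracket A^-4 + 2A^4 - 2A^8 + A^12 - 2A^16 + A^20; 12 crossings at w = -4): V = x^-8 - 2x^-7 + x^-6 - 2x^-5 + 2x^-4 + x^-2
why: comparing 3 Jones polynomials yields 2 groups


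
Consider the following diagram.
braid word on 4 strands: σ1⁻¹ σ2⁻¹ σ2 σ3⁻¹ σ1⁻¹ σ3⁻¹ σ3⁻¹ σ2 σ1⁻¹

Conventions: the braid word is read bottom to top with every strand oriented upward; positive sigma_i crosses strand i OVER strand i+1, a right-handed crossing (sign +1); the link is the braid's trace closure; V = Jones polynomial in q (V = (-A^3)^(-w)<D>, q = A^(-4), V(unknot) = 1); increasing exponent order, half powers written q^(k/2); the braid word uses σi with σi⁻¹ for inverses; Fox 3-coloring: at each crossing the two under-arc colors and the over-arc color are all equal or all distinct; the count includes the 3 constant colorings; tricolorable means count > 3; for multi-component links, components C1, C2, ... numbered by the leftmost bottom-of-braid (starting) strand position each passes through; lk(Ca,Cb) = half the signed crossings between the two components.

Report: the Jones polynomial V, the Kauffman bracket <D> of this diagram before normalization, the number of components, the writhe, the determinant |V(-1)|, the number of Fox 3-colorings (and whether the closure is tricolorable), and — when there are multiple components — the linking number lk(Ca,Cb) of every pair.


V = q^-8 - 2q^-7 + q^-6 - 2q^-5 + 2q^-4 + q^-2
<D> = -A^-7 - 2A + 2A^5 - A^9 + 2A^13 - A^17 (w = -5)
1 component over 9 crossings, w = -5
27 Fox colorings among 3^9, |V(-1)| = 9: tricolorable
why: w = -5 shifts under R1 moves; the (-A^3)^(5) factor cancels that in V


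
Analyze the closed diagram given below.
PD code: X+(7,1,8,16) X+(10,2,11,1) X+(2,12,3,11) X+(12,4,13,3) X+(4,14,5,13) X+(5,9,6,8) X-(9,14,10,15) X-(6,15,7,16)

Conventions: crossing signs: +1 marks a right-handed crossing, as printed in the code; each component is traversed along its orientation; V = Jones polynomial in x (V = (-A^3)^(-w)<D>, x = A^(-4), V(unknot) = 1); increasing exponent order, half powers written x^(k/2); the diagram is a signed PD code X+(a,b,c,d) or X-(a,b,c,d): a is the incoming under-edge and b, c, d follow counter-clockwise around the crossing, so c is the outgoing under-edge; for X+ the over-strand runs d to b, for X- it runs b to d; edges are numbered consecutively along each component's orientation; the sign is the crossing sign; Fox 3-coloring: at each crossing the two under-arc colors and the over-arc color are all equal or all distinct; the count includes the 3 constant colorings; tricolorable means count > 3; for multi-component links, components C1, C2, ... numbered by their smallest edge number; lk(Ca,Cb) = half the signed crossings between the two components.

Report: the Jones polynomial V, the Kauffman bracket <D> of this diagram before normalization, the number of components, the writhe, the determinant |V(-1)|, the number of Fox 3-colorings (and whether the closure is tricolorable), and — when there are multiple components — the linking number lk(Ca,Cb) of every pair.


V = x + x^3 - x^4
<D> = -A^-4 + 1 + A^8 (w = +4)
1 component over 8 crossings, w = +4
9 Fox colorings among 3^8, |V(-1)| = 3: tricolorable
why: the span of V is 3, forcing >= 3 crossings in any diagram


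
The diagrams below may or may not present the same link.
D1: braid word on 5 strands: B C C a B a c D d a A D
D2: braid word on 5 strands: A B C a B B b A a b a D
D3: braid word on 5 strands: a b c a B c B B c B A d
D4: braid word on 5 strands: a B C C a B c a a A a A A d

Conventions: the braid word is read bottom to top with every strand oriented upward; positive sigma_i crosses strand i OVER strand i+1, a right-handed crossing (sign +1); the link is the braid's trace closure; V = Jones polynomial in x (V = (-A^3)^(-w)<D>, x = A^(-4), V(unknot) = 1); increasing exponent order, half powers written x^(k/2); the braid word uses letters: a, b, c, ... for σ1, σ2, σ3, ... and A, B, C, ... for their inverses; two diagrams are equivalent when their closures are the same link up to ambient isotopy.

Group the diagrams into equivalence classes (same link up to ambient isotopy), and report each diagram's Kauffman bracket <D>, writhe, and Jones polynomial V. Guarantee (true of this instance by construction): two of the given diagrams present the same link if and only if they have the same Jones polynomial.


classes: {D1, D4} | {D2} | {D3}
V(D1) = x^-4 - x^-3 + x^-2 - 2x^-1 + 2 - x + x^2  [12 crossings, <D> = A^-14 - A^-10 + 2A^-6 - 2A^-2 + A^2 - A^6 + A^10, w = -2]
V(D2) = 1  (w -2, c 12, <D> = A^-6)
V(D3) = -x^-3 + 2x^-2 - 2x^-1 + 3 - 2x + 2x^2 - x^3  (w +2, c 12, <D> = -A^-6 + 2A^-2 - 2A^2 + 3A^6 - 2A^10 + 2A^14 - A^18)
V(D4) = x^-4 - x^-3 + x^-2 - 2x^-1 + 2 - x + x^2  (w 0, c 14, <D> = A^-8 - A^-4 + 2 - 2A^4 + A^8 - A^12 + A^16)
note: 3 values of V(x) split the 4 diagrams


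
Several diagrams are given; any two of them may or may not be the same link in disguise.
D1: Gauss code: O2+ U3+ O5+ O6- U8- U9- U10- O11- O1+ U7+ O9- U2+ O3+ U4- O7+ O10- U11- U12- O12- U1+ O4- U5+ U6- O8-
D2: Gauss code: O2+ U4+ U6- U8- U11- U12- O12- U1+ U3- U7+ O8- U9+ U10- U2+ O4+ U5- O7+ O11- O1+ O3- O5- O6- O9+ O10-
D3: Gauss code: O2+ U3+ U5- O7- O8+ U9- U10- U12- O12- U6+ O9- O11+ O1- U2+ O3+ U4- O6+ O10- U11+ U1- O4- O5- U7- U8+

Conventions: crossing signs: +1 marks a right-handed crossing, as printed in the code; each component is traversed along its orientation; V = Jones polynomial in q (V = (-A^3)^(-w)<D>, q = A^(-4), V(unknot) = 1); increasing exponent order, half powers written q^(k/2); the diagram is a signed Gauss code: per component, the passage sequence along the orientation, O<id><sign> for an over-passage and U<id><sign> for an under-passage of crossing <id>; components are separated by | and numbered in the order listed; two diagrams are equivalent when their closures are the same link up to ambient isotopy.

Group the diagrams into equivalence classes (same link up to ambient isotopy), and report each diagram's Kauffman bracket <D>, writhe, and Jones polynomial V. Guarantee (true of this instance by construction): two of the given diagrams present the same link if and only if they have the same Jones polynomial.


equivalence classes: {D1, D2, D3}
D1 (bracket A^-6; 12 crossings at w = -2): V = 1
D2 (bracket A^-6; 12 crossings at w = -2): V = 1
D3 (bracket A^-6; 12 crossings at w = -2): V = 1
key observation: all 3 diagrams share one V(q), hence one class


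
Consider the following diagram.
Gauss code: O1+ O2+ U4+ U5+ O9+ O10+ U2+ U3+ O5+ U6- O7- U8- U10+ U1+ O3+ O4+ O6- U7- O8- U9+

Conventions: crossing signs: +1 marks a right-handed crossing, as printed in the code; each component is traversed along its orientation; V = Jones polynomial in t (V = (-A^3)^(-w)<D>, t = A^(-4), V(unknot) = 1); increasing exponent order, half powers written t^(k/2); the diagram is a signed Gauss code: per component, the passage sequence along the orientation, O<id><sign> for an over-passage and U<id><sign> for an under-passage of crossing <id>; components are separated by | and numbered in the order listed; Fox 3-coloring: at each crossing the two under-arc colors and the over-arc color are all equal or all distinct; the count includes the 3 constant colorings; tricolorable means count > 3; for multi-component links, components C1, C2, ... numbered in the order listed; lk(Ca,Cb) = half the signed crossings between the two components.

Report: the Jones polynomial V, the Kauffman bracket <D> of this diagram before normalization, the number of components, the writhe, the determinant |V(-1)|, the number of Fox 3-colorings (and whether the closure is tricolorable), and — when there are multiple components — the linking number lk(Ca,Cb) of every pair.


V(t) = t - t^2 + 2t^3 - t^4 + t^5 - t^6
bracket: -A^-12 + A^-8 - A^-4 + 2 - A^4 + A^8, w = +4
1 component, writhe +4, over 10 crossings
det 7, colorings 3 of 3^10 — not tricolorable
observation: V spans 5 powers of t: at least 5 crossings in any diagram


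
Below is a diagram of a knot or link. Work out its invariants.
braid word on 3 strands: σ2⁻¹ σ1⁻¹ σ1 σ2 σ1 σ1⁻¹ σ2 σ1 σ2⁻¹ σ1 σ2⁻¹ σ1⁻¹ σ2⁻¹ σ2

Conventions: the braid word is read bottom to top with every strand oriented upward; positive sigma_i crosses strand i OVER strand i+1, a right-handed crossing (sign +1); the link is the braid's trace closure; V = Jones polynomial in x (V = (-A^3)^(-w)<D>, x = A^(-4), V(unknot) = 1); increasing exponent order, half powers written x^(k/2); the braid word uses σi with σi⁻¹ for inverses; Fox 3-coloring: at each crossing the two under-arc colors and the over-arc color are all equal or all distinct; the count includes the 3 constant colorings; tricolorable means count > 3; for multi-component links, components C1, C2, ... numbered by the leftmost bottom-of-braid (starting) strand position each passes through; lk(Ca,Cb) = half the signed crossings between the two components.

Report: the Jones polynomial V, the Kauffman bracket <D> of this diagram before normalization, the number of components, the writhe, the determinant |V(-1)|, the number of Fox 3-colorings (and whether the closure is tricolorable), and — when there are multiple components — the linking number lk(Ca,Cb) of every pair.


V = x^-2 + 2 + x^2
<D> = A^-8 + 2 + A^8 (w = 0)
3 components over 14 crossings, w = 0
lk(C1,C2): -1
lk(C1,C3) = 0
linking number lk(C2,C3) = +1
3 Fox colorings among 3^14, |V(-1)| = 4: not tricolorable
why: the 3 component pairs carry total linking 0


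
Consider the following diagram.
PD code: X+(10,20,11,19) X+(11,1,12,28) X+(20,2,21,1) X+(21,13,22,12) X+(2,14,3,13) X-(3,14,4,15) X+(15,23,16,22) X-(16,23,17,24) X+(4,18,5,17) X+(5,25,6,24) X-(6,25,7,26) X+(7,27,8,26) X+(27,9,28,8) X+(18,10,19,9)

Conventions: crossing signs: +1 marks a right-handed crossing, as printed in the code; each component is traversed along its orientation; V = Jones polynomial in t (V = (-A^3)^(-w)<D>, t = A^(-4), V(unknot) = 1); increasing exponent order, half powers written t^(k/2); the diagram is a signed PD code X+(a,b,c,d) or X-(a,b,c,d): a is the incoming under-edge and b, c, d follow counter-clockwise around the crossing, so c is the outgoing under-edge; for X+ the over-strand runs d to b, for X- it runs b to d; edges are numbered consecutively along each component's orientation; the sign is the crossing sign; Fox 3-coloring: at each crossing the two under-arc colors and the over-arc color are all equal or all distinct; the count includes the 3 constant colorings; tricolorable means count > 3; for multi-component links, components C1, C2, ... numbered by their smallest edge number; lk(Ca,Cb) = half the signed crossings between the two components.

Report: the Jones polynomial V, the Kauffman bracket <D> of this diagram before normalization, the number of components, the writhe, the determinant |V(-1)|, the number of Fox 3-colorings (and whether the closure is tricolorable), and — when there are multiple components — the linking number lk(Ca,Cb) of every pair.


V = t^3 + t^5 - t^8
<D> = -A^-8 + A^4 + A^12 (w = +8)
1 component over 14 crossings, w = +8
9 Fox colorings among 3^14, |V(-1)| = 3: tricolorable
why: w = +8 shifts under R1 moves; the (-A^3)^(-8) factor cancels that in V


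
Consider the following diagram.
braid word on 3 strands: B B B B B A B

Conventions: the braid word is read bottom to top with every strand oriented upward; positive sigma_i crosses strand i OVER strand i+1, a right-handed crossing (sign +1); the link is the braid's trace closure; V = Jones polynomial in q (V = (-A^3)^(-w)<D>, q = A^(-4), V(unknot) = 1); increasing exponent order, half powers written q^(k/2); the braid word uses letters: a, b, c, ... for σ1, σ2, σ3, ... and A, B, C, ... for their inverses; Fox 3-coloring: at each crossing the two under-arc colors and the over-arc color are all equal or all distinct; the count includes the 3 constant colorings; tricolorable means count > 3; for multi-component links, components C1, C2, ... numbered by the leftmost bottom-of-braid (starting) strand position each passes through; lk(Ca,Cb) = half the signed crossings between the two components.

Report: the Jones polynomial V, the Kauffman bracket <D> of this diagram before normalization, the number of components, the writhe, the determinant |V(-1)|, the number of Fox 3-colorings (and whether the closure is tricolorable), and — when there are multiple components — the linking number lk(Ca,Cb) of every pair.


V = -q^(-17/2) + q^(-15/2) - q^(-13/2) + q^(-11/2) - q^(-9/2) - q^(-5/2)
<D> = A^-11 + A^-3 - A + A^5 - A^9 + A^13 (w = -7)
2 components over 7 crossings, w = -7
lk(C1,C2): -3
9 Fox colorings among 3^7, |V(-1)| = 6: tricolorable
why: w = -7 shifts under R1 moves; the (-A^3)^(7) factor cancels that in V


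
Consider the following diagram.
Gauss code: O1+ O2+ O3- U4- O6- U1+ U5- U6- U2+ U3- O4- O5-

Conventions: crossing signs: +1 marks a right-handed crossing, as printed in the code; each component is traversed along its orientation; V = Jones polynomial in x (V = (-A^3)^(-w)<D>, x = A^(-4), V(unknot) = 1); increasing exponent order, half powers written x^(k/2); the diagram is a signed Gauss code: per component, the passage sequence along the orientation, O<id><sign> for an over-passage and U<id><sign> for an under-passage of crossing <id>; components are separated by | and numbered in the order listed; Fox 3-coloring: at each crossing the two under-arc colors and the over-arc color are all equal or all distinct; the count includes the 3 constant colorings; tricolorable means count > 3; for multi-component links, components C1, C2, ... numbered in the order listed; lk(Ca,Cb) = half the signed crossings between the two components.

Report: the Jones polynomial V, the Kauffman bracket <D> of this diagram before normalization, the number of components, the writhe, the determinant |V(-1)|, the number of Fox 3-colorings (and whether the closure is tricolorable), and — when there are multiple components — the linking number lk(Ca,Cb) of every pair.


V(x) = 1
bracket: A^-6, w = -2
1 component, writhe -2, over 6 crossings
det 1, colorings 3 of 3^6 — not tricolorable
observation: w = -2 shifts under R1 moves; the (-A^3)^(2) factor cancels that in V


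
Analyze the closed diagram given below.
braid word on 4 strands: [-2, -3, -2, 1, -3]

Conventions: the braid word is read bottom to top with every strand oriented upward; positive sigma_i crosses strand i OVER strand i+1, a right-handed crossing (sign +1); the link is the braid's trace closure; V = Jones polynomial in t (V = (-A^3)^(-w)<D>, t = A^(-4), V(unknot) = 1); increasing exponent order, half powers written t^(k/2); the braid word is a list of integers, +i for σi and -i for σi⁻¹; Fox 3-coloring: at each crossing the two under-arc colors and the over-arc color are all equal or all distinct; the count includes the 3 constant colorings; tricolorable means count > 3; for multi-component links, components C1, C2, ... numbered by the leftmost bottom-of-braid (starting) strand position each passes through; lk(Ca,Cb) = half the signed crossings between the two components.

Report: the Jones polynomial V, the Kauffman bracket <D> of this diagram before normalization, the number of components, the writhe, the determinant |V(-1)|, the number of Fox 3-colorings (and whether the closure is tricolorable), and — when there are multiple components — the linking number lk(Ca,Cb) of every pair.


V = -t^-4 + t^-3 + t^-1
<D> = -A^-5 - A^3 + A^7 (w = -3)
1 component over 5 crossings, w = -3
9 Fox colorings among 3^5, |V(-1)| = 3: tricolorable
why: the span of V is 3, forcing >= 3 crossings in any diagram


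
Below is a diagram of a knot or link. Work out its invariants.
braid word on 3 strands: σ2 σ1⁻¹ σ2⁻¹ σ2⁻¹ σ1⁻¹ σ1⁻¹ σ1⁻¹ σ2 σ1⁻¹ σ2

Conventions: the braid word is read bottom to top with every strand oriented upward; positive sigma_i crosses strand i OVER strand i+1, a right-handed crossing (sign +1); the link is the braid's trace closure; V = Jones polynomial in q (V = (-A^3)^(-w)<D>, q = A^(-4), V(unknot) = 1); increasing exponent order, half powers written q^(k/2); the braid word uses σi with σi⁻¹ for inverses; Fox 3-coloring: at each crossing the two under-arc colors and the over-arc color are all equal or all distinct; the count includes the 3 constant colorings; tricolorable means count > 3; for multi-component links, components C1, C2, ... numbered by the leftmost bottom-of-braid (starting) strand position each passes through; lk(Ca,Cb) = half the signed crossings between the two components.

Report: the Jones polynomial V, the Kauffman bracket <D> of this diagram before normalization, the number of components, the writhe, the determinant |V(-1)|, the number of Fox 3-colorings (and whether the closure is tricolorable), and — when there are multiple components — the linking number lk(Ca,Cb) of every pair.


Jones polynomial: V(q) = -q^-8 + 2q^-7 - 3q^-6 + 4q^-5 - 5q^-4 + 5q^-3 - 3q^-2 + 3q^-1 - 1
<D> = -A^-12 + 3A^-8 - 3A^-4 + 5 - 5A^4 + 4A^8 - 3A^12 + 2A^16 - A^20; writhe -4
components 1, writhe -4 (10 crossings)
3-colorings: 9 of 3^10, det 27 — tricolorable
note: V spans 8 powers of q: at least 8 crossings in any diagram
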